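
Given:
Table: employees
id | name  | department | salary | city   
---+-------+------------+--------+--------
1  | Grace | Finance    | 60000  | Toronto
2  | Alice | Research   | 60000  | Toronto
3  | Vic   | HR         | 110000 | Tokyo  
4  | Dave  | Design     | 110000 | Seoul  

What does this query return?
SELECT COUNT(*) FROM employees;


COUNT(*) counts all rows

4


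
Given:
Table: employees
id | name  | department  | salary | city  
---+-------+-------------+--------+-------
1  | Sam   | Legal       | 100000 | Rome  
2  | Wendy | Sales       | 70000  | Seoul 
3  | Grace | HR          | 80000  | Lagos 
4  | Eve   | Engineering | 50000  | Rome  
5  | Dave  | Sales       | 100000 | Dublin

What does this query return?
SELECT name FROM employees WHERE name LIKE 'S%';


LIKE 'S%' matches names starting with 'S'
Matching: 1

1 rows:
Sam


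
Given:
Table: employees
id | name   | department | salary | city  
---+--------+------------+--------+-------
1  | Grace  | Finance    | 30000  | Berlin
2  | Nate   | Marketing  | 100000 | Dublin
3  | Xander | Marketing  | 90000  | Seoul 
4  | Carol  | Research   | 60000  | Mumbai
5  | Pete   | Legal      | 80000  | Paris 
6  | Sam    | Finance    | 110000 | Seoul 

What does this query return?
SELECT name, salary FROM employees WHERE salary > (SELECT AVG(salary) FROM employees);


Subquery: AVG(salary) = 78333.33
Filtering: salary > 78333.33
  Nate (100000) -> MATCH
  Xander (90000) -> MATCH
  Pete (80000) -> MATCH
  Sam (110000) -> MATCH


4 rows:
Nate, 100000
Xander, 90000
Pete, 80000
Sam, 110000


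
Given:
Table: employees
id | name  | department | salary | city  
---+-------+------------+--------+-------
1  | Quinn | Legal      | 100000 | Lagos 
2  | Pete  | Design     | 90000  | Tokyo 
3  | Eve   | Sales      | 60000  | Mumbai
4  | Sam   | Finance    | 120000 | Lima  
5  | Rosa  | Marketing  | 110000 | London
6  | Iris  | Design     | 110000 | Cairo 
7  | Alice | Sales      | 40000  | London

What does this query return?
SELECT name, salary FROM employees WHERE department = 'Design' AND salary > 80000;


Filtering: department = 'Design' AND salary > 80000
Matching: 2 rows

2 rows:
Pete, 90000
Iris, 110000


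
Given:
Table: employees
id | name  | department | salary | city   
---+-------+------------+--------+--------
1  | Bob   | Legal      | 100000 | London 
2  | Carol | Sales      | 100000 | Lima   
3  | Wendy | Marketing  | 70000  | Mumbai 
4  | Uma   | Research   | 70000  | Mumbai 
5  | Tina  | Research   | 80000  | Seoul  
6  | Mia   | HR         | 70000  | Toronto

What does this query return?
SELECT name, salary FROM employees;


Projecting columns: name, salary

6 rows:
Bob, 100000
Carol, 100000
Wendy, 70000
Uma, 70000
Tina, 80000
Mia, 70000


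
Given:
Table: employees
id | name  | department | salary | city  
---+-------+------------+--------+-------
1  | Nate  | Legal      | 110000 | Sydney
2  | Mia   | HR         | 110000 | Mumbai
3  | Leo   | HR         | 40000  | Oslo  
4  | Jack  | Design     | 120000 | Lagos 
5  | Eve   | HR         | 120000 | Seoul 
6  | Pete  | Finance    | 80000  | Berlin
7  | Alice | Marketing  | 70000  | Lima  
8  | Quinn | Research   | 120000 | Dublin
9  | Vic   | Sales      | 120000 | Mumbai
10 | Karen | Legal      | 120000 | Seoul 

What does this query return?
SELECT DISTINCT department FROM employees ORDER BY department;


All 'department' values (row order): Legal, HR, HR, Design, HR, Finance, Marketing, Research, Sales, Legal
Removing duplicates leaves 7 unique value(s).

7 values:
Design
Finance
HR
Legal
Marketing
Research
Sales


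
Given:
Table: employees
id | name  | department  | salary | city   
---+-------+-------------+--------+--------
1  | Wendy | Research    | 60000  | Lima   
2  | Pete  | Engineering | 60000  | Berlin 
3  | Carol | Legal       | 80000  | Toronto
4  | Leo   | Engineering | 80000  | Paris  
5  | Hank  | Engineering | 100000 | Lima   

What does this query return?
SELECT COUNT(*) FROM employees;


COUNT(*) counts all rows

5


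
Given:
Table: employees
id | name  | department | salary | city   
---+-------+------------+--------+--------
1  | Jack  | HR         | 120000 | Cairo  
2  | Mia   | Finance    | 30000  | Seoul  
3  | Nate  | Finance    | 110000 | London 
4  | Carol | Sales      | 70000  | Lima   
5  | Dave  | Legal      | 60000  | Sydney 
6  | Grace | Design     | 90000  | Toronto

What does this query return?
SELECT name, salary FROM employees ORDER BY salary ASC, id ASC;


Sorting by salary ASC, then id ASC for ties

6 rows:
Mia, 30000
Dave, 60000
Carol, 70000
Grace, 90000
Nate, 110000
Jack, 120000


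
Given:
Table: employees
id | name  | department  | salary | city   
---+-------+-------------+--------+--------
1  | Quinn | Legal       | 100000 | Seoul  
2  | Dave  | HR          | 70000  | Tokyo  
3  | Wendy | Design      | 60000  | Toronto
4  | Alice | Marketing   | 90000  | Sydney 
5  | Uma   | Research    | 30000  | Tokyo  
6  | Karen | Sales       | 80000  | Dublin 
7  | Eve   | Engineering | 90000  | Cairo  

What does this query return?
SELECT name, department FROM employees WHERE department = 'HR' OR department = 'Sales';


Filtering: department = 'HR' OR 'Sales'
Matching: 2 rows

2 rows:
Dave, HR
Karen, Sales


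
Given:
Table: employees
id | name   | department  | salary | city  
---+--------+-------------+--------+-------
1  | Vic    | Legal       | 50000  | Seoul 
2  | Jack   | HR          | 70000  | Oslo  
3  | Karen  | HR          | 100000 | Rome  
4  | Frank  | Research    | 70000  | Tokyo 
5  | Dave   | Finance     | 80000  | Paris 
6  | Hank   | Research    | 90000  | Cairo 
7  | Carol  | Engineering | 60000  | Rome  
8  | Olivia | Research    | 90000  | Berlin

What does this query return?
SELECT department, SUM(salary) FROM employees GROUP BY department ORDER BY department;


Summing salary within each department:
  Engineering: 60000 = 60000
  Finance: 80000 = 80000
  HR: 70000 + 100000 = 170000
  Legal: 50000 = 50000
  Research: 70000 + 90000 + 90000 = 250000


5 groups:
Engineering, 60000
Finance, 80000
HR, 170000
Legal, 50000
Research, 250000


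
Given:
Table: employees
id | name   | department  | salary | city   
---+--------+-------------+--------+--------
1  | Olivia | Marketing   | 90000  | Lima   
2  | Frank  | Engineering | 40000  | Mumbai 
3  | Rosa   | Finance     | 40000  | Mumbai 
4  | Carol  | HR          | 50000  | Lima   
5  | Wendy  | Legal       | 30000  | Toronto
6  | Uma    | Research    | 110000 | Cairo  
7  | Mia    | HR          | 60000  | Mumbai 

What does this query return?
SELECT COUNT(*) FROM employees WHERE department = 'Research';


Counting rows where department = 'Research'
  Uma -> MATCH


1


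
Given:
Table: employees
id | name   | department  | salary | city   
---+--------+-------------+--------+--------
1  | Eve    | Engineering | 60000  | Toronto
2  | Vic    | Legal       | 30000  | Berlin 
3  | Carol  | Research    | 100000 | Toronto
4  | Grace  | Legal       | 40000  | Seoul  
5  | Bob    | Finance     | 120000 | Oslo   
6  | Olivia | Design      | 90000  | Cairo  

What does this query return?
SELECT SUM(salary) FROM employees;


SUM(salary) = 60000 + 30000 + 100000 + 40000 + 120000 + 90000 = 440000

440000


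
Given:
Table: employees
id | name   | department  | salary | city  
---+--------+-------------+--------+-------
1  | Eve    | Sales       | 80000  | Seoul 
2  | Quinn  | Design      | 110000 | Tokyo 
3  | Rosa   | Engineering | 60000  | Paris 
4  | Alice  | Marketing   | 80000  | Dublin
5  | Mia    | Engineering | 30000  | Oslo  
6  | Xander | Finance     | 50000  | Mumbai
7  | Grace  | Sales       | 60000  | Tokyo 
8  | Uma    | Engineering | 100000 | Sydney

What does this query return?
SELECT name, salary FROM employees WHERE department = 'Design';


Filtering: department = 'Design'
Matching rows: 1

1 rows:
Quinn, 110000


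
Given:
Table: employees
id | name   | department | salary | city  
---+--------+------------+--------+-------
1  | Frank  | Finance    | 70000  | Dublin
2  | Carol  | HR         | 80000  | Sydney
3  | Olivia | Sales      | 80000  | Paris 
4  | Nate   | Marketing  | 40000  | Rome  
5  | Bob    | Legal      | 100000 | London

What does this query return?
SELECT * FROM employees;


SELECT * returns all 5 rows with all columns

5 rows:
1, Frank, Finance, 70000, Dublin
2, Carol, HR, 80000, Sydney
3, Olivia, Sales, 80000, Paris
4, Nate, Marketing, 40000, Rome
5, Bob, Legal, 100000, London


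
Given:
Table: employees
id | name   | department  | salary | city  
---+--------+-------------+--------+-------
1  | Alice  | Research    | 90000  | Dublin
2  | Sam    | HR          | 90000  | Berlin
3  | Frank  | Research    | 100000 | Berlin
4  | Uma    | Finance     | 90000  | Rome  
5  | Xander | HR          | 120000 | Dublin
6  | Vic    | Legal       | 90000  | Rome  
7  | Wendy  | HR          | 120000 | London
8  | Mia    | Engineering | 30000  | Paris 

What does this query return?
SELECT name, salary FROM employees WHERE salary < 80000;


Filtering: salary < 80000
Matching: 1 rows

1 rows:
Mia, 30000


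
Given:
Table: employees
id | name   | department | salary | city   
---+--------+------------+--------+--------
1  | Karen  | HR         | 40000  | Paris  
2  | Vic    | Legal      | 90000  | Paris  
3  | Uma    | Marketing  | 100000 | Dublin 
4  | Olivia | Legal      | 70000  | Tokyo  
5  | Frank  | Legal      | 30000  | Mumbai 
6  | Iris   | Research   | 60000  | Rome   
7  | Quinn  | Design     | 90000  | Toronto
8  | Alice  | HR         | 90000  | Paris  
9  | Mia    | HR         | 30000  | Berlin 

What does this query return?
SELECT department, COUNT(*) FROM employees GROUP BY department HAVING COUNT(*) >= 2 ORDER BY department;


Groups with count >= 2:
  HR: 3 -> PASS
  Legal: 3 -> PASS
  Design: 1 -> filtered out
  Marketing: 1 -> filtered out
  Research: 1 -> filtered out


2 groups:
HR, 3
Legal, 3


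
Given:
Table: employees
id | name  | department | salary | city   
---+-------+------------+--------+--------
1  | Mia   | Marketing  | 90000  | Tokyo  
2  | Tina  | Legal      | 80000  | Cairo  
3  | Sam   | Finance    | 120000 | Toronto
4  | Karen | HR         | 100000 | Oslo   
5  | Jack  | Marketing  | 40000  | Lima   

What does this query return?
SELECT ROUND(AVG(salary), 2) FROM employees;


SUM(salary) = 430000
COUNT = 5
ROUND(AVG, 2) = ROUND(430000 / 5, 2) = 86000.0

86000.0


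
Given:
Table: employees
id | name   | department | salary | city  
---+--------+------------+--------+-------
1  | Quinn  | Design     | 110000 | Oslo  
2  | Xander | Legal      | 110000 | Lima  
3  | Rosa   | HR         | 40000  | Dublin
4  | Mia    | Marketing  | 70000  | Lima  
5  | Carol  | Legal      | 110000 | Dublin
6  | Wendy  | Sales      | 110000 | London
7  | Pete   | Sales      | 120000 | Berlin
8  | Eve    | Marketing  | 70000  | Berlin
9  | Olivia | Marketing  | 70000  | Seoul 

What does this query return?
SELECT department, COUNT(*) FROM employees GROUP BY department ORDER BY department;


Assigning each row to its department group:
  Quinn -> Design
  Xander -> Legal
  Rosa -> HR
  Mia -> Marketing
  Carol -> Legal
  Wendy -> Sales
  Pete -> Sales
  Eve -> Marketing
  Olivia -> Marketing


5 groups:
Design, 1
HR, 1
Legal, 2
Marketing, 3
Sales, 2


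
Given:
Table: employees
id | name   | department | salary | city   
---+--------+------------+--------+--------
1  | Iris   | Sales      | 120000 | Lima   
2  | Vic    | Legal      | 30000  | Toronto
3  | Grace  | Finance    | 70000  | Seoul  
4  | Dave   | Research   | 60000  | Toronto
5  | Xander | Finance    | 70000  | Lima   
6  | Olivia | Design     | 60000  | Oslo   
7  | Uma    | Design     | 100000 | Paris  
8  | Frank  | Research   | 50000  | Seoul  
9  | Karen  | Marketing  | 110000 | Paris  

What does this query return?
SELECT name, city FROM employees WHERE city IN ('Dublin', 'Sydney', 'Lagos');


Filtering: city IN ('Dublin', 'Sydney', 'Lagos')
Matching: 0 rows

Empty result set (0 rows)


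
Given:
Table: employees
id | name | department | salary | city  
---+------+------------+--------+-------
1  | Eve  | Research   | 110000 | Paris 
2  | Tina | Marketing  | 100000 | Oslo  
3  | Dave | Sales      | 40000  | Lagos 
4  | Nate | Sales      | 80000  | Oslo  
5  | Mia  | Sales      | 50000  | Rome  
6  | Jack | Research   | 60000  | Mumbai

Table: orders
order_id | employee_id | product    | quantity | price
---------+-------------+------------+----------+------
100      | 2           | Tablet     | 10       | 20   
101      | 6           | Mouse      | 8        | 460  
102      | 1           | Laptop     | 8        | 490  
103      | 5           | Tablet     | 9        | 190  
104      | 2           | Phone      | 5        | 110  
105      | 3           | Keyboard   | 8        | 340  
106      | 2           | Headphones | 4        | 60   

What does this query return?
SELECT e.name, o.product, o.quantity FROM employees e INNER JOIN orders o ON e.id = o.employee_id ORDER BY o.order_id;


Joining employees.id = orders.employee_id:
  employee Tina (id=2) -> order Tablet
  employee Jack (id=6) -> order Mouse
  employee Eve (id=1) -> order Laptop
  employee Mia (id=5) -> order Tablet
  employee Tina (id=2) -> order Phone
  employee Dave (id=3) -> order Keyboard
  employee Tina (id=2) -> order Headphones


7 rows:
Tina, Tablet, 10
Jack, Mouse, 8
Eve, Laptop, 8
Mia, Tablet, 9
Tina, Phone, 5
Dave, Keyboard, 8
Tina, Headphones, 4


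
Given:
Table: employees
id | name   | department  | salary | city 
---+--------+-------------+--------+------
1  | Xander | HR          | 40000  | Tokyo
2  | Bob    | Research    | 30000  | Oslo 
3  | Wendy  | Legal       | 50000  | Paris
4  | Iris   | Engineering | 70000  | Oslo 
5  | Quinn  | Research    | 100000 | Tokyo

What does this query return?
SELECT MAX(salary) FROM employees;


Salaries: 40000, 30000, 50000, 70000, 100000
MAX = 100000

100000


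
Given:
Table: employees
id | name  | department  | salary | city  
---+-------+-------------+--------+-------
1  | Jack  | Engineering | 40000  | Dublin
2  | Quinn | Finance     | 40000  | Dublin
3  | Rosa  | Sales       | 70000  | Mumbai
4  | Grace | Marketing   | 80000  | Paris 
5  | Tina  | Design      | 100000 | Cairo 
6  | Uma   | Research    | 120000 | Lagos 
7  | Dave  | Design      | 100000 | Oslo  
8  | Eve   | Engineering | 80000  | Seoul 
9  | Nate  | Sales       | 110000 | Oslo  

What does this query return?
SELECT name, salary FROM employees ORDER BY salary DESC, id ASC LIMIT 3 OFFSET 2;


Sort by salary DESC (id ASC tiebreak), then skip 2 and take 3
Rows 3 through 5

3 rows:
Tina, 100000
Dave, 100000
Grace, 80000


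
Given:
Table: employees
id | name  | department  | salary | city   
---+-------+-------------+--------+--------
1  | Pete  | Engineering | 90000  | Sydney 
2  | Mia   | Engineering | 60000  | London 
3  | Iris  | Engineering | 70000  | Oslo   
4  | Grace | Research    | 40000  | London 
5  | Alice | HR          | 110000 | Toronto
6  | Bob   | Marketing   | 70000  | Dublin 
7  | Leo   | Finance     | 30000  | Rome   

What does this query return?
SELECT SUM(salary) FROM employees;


SUM(salary) = 90000 + 60000 + 70000 + 40000 + 110000 + 70000 + 30000 = 470000

470000


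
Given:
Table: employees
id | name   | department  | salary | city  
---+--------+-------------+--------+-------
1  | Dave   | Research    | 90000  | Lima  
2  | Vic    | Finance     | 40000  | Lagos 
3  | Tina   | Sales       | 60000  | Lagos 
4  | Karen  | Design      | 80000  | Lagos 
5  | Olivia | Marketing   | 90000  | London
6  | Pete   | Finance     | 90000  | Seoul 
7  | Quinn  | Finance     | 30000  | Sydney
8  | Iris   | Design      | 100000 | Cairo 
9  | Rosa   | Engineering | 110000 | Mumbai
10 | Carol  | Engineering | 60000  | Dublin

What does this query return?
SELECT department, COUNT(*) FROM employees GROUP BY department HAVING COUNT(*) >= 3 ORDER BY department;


Groups with count >= 3:
  Finance: 3 -> PASS
  Design: 2 -> filtered out
  Engineering: 2 -> filtered out
  Marketing: 1 -> filtered out
  Research: 1 -> filtered out
  Sales: 1 -> filtered out


1 groups:
Finance, 3


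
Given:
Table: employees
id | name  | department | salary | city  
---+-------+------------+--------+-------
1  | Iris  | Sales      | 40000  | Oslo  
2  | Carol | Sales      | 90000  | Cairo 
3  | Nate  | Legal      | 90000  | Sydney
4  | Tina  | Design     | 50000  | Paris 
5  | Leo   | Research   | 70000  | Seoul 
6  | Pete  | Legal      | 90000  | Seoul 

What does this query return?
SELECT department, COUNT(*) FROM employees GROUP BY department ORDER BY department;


Assigning each row to its department group:
  Iris -> Sales
  Carol -> Sales
  Nate -> Legal
  Tina -> Design
  Leo -> Research
  Pete -> Legal


4 groups:
Design, 1
Legal, 2
Research, 1
Sales, 2


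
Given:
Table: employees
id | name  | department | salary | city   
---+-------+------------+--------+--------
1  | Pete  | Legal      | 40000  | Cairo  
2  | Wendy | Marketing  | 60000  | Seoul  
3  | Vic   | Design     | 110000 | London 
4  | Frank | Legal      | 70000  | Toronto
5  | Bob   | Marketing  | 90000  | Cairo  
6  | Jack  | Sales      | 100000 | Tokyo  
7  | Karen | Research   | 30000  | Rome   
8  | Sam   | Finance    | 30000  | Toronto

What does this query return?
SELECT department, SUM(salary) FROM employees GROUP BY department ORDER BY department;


Summing salary within each department:
  Design: 110000 = 110000
  Finance: 30000 = 30000
  Legal: 40000 + 70000 = 110000
  Marketing: 60000 + 90000 = 150000
  Research: 30000 = 30000
  Sales: 100000 = 100000


6 groups:
Design, 110000
Finance, 30000
Legal, 110000
Marketing, 150000
Research, 30000
Sales, 100000


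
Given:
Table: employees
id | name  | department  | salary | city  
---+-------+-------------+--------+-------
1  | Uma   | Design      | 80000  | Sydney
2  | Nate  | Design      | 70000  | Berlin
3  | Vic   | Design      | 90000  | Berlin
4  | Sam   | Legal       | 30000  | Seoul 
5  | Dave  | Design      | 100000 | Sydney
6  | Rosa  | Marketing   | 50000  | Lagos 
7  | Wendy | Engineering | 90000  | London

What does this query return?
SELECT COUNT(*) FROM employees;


COUNT(*) counts all rows

7


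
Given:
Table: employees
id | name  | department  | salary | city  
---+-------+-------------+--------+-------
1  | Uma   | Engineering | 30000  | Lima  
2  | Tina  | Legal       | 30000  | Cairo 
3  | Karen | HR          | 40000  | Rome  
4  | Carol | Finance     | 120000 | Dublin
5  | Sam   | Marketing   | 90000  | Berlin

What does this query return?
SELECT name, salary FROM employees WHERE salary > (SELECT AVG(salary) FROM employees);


Subquery: AVG(salary) = 62000.0
Filtering: salary > 62000.0
  Carol (120000) -> MATCH
  Sam (90000) -> MATCH


2 rows:
Carol, 120000
Sam, 90000


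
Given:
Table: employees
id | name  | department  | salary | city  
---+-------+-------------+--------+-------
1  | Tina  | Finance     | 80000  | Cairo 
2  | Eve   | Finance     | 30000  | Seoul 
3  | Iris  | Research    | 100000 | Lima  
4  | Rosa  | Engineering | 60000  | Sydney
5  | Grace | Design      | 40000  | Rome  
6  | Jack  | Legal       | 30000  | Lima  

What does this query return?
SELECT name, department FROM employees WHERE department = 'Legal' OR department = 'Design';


Filtering: department = 'Legal' OR 'Design'
Matching: 2 rows

2 rows:
Grace, Design
Jack, Legal


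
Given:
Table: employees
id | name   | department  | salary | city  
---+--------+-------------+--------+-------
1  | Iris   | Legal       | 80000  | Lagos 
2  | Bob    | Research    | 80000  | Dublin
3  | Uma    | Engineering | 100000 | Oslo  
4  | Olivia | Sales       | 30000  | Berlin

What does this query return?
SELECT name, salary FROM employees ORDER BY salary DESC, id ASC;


Sorting by salary DESC, then id ASC for ties

4 rows:
Uma, 100000
Iris, 80000
Bob, 80000
Olivia, 30000


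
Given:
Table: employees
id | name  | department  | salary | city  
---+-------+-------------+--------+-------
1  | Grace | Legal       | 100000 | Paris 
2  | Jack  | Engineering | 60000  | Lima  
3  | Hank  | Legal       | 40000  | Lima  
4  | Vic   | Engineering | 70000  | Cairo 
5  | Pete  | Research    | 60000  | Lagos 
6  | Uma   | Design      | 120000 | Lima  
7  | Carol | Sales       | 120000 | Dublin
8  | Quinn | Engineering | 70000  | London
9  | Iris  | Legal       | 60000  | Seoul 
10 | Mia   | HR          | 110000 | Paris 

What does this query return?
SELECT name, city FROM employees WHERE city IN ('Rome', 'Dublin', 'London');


Filtering: city IN ('Rome', 'Dublin', 'London')
Matching: 2 rows

2 rows:
Carol, Dublin
Quinn, London


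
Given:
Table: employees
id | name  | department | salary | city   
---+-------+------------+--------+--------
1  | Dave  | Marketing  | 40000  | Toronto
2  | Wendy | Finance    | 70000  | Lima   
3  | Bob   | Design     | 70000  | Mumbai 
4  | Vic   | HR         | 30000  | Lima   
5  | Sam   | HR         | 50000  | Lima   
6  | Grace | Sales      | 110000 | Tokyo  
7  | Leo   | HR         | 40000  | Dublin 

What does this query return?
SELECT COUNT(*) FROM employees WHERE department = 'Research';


Counting rows where department = 'Research'


0


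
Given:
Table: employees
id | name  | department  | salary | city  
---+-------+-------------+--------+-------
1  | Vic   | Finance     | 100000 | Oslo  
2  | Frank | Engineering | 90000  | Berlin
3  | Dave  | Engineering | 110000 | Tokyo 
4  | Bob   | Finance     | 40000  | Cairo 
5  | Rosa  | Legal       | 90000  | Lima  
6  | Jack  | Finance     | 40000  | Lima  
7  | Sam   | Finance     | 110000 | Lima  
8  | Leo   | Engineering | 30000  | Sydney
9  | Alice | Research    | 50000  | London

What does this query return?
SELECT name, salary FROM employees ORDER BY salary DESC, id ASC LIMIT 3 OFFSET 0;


Sort by salary DESC (id ASC tiebreak), then skip 0 and take 3
Rows 1 through 3

3 rows:
Dave, 110000
Sam, 110000
Vic, 100000


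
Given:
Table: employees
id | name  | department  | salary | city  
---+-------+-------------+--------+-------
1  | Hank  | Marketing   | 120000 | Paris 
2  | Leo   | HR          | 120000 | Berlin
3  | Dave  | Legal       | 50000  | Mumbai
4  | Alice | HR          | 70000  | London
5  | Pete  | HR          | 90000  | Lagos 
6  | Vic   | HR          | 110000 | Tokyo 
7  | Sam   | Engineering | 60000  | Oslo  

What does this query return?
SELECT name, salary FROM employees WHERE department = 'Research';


Filtering: department = 'Research'
Matching rows: 0

Empty result set (0 rows)


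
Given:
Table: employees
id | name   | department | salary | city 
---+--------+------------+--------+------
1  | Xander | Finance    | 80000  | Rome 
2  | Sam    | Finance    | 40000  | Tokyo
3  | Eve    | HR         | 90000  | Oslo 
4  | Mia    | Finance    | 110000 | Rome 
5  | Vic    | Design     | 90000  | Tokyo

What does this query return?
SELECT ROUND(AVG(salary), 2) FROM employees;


SUM(salary) = 410000
COUNT = 5
ROUND(AVG, 2) = ROUND(410000 / 5, 2) = 82000.0

82000.0


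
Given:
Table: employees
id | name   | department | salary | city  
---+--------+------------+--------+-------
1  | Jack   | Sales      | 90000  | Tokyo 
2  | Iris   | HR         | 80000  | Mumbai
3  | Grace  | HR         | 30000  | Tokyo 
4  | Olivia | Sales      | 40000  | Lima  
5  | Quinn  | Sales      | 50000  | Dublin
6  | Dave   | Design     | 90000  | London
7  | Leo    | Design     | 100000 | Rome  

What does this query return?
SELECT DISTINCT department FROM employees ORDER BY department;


All 'department' values (row order): Sales, HR, HR, Sales, Sales, Design, Design
Removing duplicates leaves 3 unique value(s).

3 values:
Design
HR
Sales


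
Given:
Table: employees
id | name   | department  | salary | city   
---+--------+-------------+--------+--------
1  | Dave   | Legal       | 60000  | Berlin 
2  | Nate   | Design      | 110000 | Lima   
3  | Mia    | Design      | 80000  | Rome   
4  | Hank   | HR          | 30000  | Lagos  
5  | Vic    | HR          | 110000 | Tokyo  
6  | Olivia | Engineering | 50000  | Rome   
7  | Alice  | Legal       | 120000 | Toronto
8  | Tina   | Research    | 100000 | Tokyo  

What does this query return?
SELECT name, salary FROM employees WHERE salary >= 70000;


Filtering: salary >= 70000
Matching: 5 rows

5 rows:
Nate, 110000
Mia, 80000
Vic, 110000
Alice, 120000
Tina, 100000


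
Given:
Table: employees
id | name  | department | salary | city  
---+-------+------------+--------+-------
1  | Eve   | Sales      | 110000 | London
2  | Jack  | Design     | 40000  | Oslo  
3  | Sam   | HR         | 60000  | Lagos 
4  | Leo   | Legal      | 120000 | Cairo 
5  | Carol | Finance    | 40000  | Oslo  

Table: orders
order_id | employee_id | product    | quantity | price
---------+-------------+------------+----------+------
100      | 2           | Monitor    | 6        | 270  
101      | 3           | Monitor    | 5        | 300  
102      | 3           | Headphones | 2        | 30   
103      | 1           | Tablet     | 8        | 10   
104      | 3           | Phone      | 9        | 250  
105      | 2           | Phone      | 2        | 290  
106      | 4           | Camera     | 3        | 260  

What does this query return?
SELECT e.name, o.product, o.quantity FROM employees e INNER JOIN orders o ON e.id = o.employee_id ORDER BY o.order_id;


Joining employees.id = orders.employee_id:
  employee Jack (id=2) -> order Monitor
  employee Sam (id=3) -> order Monitor
  employee Sam (id=3) -> order Headphones
  employee Eve (id=1) -> order Tablet
  employee Sam (id=3) -> order Phone
  employee Jack (id=2) -> order Phone
  employee Leo (id=4) -> order Camera


7 rows:
Jack, Monitor, 6
Sam, Monitor, 5
Sam, Headphones, 2
Eve, Tablet, 8
Sam, Phone, 9
Jack, Phone, 2
Leo, Camera, 3


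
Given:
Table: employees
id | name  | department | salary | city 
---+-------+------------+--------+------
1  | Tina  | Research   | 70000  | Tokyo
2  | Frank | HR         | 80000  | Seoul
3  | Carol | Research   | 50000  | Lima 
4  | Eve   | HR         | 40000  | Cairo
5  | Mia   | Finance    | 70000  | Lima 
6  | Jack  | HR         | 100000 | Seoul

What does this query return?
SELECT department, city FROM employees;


Projecting columns: department, city

6 rows:
Research, Tokyo
HR, Seoul
Research, Lima
HR, Cairo
Finance, Lima
HR, Seoul


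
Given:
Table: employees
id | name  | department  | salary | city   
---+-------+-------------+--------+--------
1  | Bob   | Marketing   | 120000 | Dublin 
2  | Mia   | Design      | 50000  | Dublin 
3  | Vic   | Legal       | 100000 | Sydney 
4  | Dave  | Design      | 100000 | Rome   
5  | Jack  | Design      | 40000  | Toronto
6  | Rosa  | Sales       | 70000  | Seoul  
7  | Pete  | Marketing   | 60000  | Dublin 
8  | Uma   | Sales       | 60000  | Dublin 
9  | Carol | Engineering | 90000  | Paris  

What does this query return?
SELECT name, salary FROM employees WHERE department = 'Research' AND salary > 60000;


Filtering: department = 'Research' AND salary > 60000
Matching: 0 rows

Empty result set (0 rows)


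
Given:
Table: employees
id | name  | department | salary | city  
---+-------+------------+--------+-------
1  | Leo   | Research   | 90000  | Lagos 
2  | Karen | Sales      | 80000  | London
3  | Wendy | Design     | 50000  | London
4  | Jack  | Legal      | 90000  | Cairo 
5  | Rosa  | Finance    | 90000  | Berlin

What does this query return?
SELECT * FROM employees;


SELECT * returns all 5 rows with all columns

5 rows:
1, Leo, Research, 90000, Lagos
2, Karen, Sales, 80000, London
3, Wendy, Design, 50000, London
4, Jack, Legal, 90000, Cairo
5, Rosa, Finance, 90000, Berlin


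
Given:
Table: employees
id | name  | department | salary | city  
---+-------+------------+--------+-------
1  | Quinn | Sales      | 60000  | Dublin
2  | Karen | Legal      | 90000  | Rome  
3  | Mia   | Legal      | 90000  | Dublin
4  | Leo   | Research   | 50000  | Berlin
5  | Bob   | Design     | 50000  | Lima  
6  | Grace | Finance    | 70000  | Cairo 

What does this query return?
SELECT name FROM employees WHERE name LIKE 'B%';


LIKE 'B%' matches names starting with 'B'
Matching: 1

1 rows:
Bob


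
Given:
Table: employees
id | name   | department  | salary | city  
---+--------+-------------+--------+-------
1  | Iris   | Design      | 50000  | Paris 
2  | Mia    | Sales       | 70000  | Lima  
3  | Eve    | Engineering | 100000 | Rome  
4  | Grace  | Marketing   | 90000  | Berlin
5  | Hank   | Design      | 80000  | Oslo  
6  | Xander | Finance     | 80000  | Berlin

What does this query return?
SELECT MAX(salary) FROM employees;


Salaries: 50000, 70000, 100000, 90000, 80000, 80000
MAX = 100000

100000


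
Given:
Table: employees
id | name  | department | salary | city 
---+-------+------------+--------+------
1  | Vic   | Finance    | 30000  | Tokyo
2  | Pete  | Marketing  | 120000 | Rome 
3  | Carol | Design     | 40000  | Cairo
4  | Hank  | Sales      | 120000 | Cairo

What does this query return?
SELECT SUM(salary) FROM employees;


SUM(salary) = 30000 + 120000 + 40000 + 120000 = 310000

310000


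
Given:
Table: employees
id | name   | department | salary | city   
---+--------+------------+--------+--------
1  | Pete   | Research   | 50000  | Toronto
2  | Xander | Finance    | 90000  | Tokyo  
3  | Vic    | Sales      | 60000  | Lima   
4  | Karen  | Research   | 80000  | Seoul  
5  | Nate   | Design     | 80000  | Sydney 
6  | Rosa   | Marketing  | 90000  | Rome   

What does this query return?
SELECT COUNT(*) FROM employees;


COUNT(*) counts all rows

6


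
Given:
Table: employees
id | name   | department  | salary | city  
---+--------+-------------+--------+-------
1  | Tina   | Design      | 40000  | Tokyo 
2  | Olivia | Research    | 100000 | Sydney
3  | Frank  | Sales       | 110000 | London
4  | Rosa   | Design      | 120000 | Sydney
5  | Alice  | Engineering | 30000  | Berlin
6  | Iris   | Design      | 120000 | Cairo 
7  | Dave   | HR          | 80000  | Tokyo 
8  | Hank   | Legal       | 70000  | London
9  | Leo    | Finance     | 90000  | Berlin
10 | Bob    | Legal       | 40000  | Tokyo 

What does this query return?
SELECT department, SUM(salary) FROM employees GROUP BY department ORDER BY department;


Summing salary within each department:
  Design: 40000 + 120000 + 120000 = 280000
  Engineering: 30000 = 30000
  Finance: 90000 = 90000
  HR: 80000 = 80000
  Legal: 70000 + 40000 = 110000
  Research: 100000 = 100000
  Sales: 110000 = 110000


7 groups:
Design, 280000
Engineering, 30000
Finance, 90000
HR, 80000
Legal, 110000
Research, 100000
Sales, 110000


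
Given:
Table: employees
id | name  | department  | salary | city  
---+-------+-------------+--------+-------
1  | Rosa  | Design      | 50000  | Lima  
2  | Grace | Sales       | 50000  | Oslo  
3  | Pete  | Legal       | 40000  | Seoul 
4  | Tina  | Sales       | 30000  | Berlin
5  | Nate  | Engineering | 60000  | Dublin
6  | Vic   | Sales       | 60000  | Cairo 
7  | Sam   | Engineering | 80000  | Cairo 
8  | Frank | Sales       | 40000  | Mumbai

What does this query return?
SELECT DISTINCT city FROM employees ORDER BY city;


All 'city' values (row order): Lima, Oslo, Seoul, Berlin, Dublin, Cairo, Cairo, Mumbai
Removing duplicates leaves 7 unique value(s).

7 values:
Berlin
Cairo
Dublin
Lima
Mumbai
Oslo
Seoul


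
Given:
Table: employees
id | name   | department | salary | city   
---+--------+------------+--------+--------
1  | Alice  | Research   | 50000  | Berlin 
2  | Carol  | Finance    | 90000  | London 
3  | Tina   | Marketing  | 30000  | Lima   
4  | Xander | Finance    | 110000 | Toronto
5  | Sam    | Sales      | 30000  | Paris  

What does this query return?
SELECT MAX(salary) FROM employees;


Salaries: 50000, 90000, 30000, 110000, 30000
MAX = 110000

110000


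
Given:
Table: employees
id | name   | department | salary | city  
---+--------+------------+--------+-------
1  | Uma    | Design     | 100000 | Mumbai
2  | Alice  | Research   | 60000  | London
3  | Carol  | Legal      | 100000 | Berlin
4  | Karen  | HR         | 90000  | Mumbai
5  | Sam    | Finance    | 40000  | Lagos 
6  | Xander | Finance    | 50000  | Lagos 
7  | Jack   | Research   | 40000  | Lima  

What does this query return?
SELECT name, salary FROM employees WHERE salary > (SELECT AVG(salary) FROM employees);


Subquery: AVG(salary) = 68571.43
Filtering: salary > 68571.43
  Uma (100000) -> MATCH
  Carol (100000) -> MATCH
  Karen (90000) -> MATCH


3 rows:
Uma, 100000
Carol, 100000
Karen, 90000


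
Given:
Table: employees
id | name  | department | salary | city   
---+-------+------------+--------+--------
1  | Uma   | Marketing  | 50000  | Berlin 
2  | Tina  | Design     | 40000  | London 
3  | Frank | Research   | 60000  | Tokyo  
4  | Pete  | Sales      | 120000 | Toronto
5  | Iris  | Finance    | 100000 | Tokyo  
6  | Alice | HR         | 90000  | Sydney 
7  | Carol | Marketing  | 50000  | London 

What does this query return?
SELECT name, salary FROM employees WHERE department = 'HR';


Filtering: department = 'HR'
Matching rows: 1

1 rows:
Alice, 90000


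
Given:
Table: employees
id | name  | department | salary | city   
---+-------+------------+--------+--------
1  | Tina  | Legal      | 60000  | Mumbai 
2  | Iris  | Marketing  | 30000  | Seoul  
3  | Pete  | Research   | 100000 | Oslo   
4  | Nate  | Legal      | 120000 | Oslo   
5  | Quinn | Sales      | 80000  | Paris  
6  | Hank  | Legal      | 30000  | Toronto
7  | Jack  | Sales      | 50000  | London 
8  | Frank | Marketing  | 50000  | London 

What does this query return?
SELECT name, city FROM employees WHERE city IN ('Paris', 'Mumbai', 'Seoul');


Filtering: city IN ('Paris', 'Mumbai', 'Seoul')
Matching: 3 rows

3 rows:
Tina, Mumbai
Iris, Seoul
Quinn, Paris


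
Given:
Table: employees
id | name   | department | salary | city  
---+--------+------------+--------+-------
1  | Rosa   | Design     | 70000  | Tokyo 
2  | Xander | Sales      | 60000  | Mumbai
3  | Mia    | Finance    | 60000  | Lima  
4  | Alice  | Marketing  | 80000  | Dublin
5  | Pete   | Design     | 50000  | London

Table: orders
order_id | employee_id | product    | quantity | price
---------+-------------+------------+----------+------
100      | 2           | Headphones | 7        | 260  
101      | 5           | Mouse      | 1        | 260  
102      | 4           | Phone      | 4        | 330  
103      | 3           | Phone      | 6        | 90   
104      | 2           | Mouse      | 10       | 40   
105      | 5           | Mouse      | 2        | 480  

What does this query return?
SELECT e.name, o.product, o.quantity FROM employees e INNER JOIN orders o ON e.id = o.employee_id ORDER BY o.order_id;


Joining employees.id = orders.employee_id:
  employee Xander (id=2) -> order Headphones
  employee Pete (id=5) -> order Mouse
  employee Alice (id=4) -> order Phone
  employee Mia (id=3) -> order Phone
  employee Xander (id=2) -> order Mouse
  employee Pete (id=5) -> order Mouse


6 rows:
Xander, Headphones, 7
Pete, Mouse, 1
Alice, Phone, 4
Mia, Phone, 6
Xander, Mouse, 10
Pete, Mouse, 2


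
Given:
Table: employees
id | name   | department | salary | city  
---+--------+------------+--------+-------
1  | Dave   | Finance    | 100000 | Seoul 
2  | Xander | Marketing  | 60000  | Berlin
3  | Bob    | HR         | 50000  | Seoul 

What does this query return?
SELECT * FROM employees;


SELECT * returns all 3 rows with all columns

3 rows:
1, Dave, Finance, 100000, Seoul
2, Xander, Marketing, 60000, Berlin
3, Bob, HR, 50000, Seoul


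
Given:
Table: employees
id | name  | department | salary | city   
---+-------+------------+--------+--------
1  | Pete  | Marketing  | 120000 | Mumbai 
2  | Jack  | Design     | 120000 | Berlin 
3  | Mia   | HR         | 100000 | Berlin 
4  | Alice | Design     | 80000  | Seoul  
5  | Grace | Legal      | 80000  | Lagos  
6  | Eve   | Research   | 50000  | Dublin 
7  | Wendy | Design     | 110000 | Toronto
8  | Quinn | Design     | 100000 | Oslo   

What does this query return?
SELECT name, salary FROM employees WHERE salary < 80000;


Filtering: salary < 80000
Matching: 1 rows

1 rows:
Eve, 50000


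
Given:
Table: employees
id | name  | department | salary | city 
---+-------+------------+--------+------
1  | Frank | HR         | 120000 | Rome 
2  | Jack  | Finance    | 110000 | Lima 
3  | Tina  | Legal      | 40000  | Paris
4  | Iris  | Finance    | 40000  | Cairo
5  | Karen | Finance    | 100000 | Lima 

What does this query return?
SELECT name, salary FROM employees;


Projecting columns: name, salary

5 rows:
Frank, 120000
Jack, 110000
Tina, 40000
Iris, 40000
Karen, 100000


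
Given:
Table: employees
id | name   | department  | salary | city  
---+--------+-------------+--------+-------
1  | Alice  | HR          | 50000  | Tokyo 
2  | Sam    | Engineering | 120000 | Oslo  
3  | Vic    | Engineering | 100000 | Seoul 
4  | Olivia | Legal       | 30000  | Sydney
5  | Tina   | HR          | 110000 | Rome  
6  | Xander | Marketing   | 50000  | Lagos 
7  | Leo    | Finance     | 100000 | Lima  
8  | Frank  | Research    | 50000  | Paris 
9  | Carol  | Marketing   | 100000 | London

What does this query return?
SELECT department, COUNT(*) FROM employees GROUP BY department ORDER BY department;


Assigning each row to its department group:
  Alice -> HR
  Sam -> Engineering
  Vic -> Engineering
  Olivia -> Legal
  Tina -> HR
  Xander -> Marketing
  Leo -> Finance
  Frank -> Research
  Carol -> Marketing


6 groups:
Engineering, 2
Finance, 1
HR, 2
Legal, 1
Marketing, 2
Research, 1


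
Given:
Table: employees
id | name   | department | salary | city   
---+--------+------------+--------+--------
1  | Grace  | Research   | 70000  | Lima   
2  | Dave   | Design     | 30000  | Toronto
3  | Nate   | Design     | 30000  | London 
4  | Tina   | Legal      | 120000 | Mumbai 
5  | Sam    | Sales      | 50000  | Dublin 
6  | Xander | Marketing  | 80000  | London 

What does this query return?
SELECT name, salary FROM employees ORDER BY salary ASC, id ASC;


Sorting by salary ASC, then id ASC for ties

6 rows:
Dave, 30000
Nate, 30000
Sam, 50000
Grace, 70000
Xander, 80000
Tina, 120000


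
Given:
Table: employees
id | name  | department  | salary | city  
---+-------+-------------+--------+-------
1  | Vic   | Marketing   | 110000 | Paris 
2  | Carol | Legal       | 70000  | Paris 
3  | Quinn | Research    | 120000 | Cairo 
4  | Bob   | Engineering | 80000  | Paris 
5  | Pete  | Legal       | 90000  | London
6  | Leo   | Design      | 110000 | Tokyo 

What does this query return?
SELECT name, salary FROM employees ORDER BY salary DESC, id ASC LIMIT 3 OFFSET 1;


Sort by salary DESC (id ASC tiebreak), then skip 1 and take 3
Rows 2 through 4

3 rows:
Vic, 110000
Leo, 110000
Pete, 90000


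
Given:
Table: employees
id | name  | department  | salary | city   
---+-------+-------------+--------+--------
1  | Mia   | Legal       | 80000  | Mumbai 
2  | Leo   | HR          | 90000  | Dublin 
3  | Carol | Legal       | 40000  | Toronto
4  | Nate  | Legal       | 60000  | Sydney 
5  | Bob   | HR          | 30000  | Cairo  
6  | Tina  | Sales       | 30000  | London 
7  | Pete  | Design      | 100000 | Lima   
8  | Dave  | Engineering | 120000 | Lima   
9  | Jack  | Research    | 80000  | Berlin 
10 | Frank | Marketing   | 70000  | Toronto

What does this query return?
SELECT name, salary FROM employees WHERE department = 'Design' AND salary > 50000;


Filtering: department = 'Design' AND salary > 50000
Matching: 1 rows

1 rows:
Pete, 100000


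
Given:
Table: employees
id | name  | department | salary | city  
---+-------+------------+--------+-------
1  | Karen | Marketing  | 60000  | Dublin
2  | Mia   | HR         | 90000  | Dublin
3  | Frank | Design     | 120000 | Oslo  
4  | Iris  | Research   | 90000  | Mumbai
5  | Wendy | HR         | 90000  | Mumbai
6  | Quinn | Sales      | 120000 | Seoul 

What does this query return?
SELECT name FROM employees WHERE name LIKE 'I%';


LIKE 'I%' matches names starting with 'I'
Matching: 1

1 rows:
Iris


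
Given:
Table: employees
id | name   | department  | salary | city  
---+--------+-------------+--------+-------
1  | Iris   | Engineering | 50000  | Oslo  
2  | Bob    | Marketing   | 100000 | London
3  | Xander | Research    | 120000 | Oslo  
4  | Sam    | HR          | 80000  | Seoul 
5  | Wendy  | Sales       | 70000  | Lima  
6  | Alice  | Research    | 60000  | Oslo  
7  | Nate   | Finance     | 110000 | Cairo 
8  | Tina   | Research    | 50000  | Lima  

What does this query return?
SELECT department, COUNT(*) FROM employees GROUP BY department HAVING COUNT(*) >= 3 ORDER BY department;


Groups with count >= 3:
  Research: 3 -> PASS
  Engineering: 1 -> filtered out
  Finance: 1 -> filtered out
  HR: 1 -> filtered out
  Marketing: 1 -> filtered out
  Sales: 1 -> filtered out


1 groups:
Research, 3
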